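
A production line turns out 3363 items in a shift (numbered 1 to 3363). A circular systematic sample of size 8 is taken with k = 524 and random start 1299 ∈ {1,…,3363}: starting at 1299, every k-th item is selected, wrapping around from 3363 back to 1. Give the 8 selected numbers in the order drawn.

1299, 1823, 2347, 2871, 32, 556, 1080, 1604

Selection 1: 1299
Selection 2: 1299 + 524 = 1823
Selection 3: 1823 + 524 = 2347
Selection 4: 2347 + 524 = 2871
Selection 5: 2871 + 524 = 3395 → 3395 − 3363 = 32
Selection 6: 32 + 524 = 556
Selection 7: 556 + 524 = 1080
Selection 8: 1080 + 524 = 1604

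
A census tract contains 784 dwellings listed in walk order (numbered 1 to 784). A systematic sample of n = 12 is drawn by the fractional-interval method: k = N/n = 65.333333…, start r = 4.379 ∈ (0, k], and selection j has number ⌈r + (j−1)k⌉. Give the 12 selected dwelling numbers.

j=1: r + 0k = 4.379 → ⌈·⌉ = 5
j=2: r + 1k = 69.712333… → ⌈·⌉ = 70
j=3: r + 2k = 135.045666… → ⌈·⌉ = 136
j=4: r + 3k = 200.379 → ⌈·⌉ = 201
j=5: r + 4k = 265.712333… → ⌈·⌉ = 266
j=6: r + 5k = 331.045666… → ⌈·⌉ = 332
j=7: r + 6k = 396.379 → ⌈·⌉ = 397
j=8: r + 7k = 461.712333… → ⌈·⌉ = 462
j=9: r + 8k = 527.045666… → ⌈·⌉ = 528
j=10: r + 9k = 592.379 → ⌈·⌉ = 593
j=11: r + 10k = 657.712333… → ⌈·⌉ = 658
j=12: r + 11k = 723.045666… → ⌈·⌉ = 724

5, 70, 136, 201, 266, 332, 397, 462, 528, 593, 658, 724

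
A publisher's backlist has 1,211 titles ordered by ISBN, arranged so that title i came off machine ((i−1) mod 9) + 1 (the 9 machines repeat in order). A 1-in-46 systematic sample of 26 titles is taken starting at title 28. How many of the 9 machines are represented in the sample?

Consecutive selections differ by k = 46, so their machine numbers differ by 46 mod 9 = 1.
gcd(46, 9) = 1, so the sample visits 9/1 = 9 distinct residues mod 9.
Start 28 is machine 1; the machines hit are 1, 2, 3, 4, 5, 6, 7, 8, 9.

9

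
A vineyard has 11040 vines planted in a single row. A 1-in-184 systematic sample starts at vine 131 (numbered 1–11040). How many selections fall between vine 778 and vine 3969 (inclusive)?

k = 184
First selection ≥ 778: 131 + ⌈(778−131)/184⌉·184 = 131 + 4×184 = 867
Last selection ≤ 3969: 131 + ⌊(3969−131)/184⌋·184 = 131 + 20×184 = 3811
Count = 20 − 4 + 1 = 17

17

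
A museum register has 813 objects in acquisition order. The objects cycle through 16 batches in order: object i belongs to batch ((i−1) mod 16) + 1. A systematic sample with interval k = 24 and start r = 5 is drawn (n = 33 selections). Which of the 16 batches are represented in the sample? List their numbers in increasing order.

Consecutive selections differ by k = 24, so their batch numbers differ by 24 mod 16 = 8.
gcd(24, 16) = 8, so the sample visits 16/8 = 2 distinct residues mod 16.
Start 5 is batch 5; the batches hit are 5, 13.

5, 13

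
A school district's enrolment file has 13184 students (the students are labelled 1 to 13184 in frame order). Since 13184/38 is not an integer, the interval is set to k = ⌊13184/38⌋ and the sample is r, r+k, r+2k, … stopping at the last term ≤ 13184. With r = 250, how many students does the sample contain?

k = ⌊13184/38⌋ = 346
Achieved size = ⌊(13184 − 250)/346⌋ + 1 = ⌊12934/346⌋ + 1 = 37 + 1 = 38
(last selection: 250 + 37×346 = 13052 ≤ 13184; next would be 13398 > 13184)

38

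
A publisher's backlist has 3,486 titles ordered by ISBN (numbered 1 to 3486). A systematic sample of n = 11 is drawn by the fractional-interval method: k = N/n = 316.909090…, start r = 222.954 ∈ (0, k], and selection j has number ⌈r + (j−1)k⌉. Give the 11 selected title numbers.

223, 540, 857, 1174, 1491, 1808, 2125, 2442, 2759, 3076, 3393

j=1: r + 0k = 222.954 → ⌈·⌉ = 223
j=2: r + 1k = 539.863090… → ⌈·⌉ = 540
j=3: r + 2k = 856.772181… → ⌈·⌉ = 857
j=4: r + 3k = 1173.681272… → ⌈·⌉ = 1174
j=5: r + 4k = 1490.590363… → ⌈·⌉ = 1491
j=6: r + 5k = 1807.499454… → ⌈·⌉ = 1808
j=7: r + 6k = 2124.408545… → ⌈·⌉ = 2125
j=8: r + 7k = 2441.317636… → ⌈·⌉ = 2442
j=9: r + 8k = 2758.226727… → ⌈·⌉ = 2759
j=10: r + 9k = 3075.135818… → ⌈·⌉ = 3076
j=11: r + 10k = 3392.044909… → ⌈·⌉ = 3393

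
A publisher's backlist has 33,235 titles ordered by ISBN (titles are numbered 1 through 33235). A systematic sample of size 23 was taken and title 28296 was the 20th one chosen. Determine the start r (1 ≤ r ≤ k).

k = 33235/23 = 1445
r = 28296 − (20−1)×1445 = 28296 − 27455 = 841

841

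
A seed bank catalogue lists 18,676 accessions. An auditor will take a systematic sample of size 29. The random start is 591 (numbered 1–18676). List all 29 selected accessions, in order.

k = N/n = 18676/29 = 644
accession 1: 591
accession 2: 591 + 644 = 1235
accession 3: 1235 + 644 = 1879
accession 4: 1879 + 644 = 2523
accession 5: 2523 + 644 = 3167
accession 6: 3167 + 644 = 3811
accession 7: 3811 + 644 = 4455
accession 8: 4455 + 644 = 5099
accession 9: 5099 + 644 = 5743
accession 10: 5743 + 644 = 6387
accession 11: 6387 + 644 = 7031
accession 12: 7031 + 644 = 7675
accession 13: 7675 + 644 = 8319
accession 14: 8319 + 644 = 8963
accession 15: 8963 + 644 = 9607
accession 16: 9607 + 644 = 10251
accession 17: 10251 + 644 = 10895
accession 18: 10895 + 644 = 11539
accession 19: 11539 + 644 = 12183
accession 20: 12183 + 644 = 12827
accession 21: 12827 + 644 = 13471
accession 22: 13471 + 644 = 14115
accession 23: 14115 + 644 = 14759
accession 24: 14759 + 644 = 15403
accession 25: 15403 + 644 = 16047
accession 26: 16047 + 644 = 16691
accession 27: 16691 + 644 = 17335
accession 28: 17335 + 644 = 17979
accession 29: 17979 + 644 = 18623

591, 1235, 1879, 2523, 3167, 3811, 4455, 5099, 5743, 6387, 7031, 7675, 8319, 8963, 9607, 10251, 10895, 11539, 12183, 12827, 13471, 14115, 14759, 15403, 16047, 16691, 17335, 17979, 18623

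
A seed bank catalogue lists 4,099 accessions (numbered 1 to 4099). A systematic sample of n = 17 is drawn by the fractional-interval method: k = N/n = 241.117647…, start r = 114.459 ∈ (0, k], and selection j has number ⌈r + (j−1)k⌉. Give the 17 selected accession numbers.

j=1: r + 0k = 114.459 → ⌈·⌉ = 115
j=2: r + 1k = 355.576647… → ⌈·⌉ = 356
j=3: r + 2k = 596.694294… → ⌈·⌉ = 597
j=4: r + 3k = 837.811941… → ⌈·⌉ = 838
j=5: r + 4k = 1078.929588… → ⌈·⌉ = 1079
j=6: r + 5k = 1320.047235… → ⌈·⌉ = 1321
j=7: r + 6k = 1561.164882… → ⌈·⌉ = 1562
j=8: r + 7k = 1802.282529… → ⌈·⌉ = 1803
j=9: r + 8k = 2043.400176… → ⌈·⌉ = 2044
j=10: r + 9k = 2284.517823… → ⌈·⌉ = 2285
j=11: r + 10k = 2525.635470… → ⌈·⌉ = 2526
j=12: r + 11k = 2766.753117… → ⌈·⌉ = 2767
j=13: r + 12k = 3007.870764… → ⌈·⌉ = 3008
j=14: r + 13k = 3248.988411… → ⌈·⌉ = 3249
j=15: r + 14k = 3490.106058… → ⌈·⌉ = 3491
j=16: r + 15k = 3731.223705… → ⌈·⌉ = 3732
j=17: r + 16k = 3972.341352… → ⌈·⌉ = 3973

115, 356, 597, 838, 1079, 1321, 1562, 1803, 2044, 2285, 2526, 2767, 3008, 3249, 3491, 3732, 3973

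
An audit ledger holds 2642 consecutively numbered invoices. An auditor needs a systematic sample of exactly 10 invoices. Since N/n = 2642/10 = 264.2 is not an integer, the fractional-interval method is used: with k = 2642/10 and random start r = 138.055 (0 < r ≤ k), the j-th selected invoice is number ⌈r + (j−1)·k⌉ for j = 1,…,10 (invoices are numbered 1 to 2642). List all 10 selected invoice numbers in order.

j=1: r + 0k = 138.055 → ⌈·⌉ = 139
j=2: r + 1k = 402.255 → ⌈·⌉ = 403
j=3: r + 2k = 666.455 → ⌈·⌉ = 667
j=4: r + 3k = 930.655 → ⌈·⌉ = 931
j=5: r + 4k = 1194.855 → ⌈·⌉ = 1195
j=6: r + 5k = 1459.055 → ⌈·⌉ = 1460
j=7: r + 6k = 1723.255 → ⌈·⌉ = 1724
j=8: r + 7k = 1987.455 → ⌈·⌉ = 1988
j=9: r + 8k = 2251.655 → ⌈·⌉ = 2252
j=10: r + 9k = 2515.855 → ⌈·⌉ = 2516

139, 403, 667, 931, 1195, 1460, 1724, 1988, 2252, 2516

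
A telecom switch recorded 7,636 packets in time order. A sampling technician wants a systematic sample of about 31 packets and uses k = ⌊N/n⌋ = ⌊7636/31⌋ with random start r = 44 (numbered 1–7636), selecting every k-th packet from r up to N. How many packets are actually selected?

31

k = ⌊7636/31⌋ = 246
Achieved size = ⌊(7636 − 44)/246⌋ + 1 = ⌊7592/246⌋ + 1 = 30 + 1 = 31
(last selection: 44 + 30×246 = 7424 ≤ 7636; next would be 7670 > 7636)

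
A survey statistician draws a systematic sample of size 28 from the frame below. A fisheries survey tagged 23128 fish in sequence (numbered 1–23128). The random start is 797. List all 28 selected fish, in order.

k = N/n = 23128/28 = 826
fish 1: 797
fish 2: 797 + 826 = 1623
fish 3: 1623 + 826 = 2449
fish 4: 2449 + 826 = 3275
fish 5: 3275 + 826 = 4101
fish 6: 4101 + 826 = 4927
fish 7: 4927 + 826 = 5753
fish 8: 5753 + 826 = 6579
fish 9: 6579 + 826 = 7405
fish 10: 7405 + 826 = 8231
fish 11: 8231 + 826 = 9057
fish 12: 9057 + 826 = 9883
fish 13: 9883 + 826 = 10709
fish 14: 10709 + 826 = 11535
fish 15: 11535 + 826 = 12361
fish 16: 12361 + 826 = 13187
fish 17: 13187 + 826 = 14013
fish 18: 14013 + 826 = 14839
fish 19: 14839 + 826 = 15665
fish 20: 15665 + 826 = 16491
fish 21: 16491 + 826 = 17317
fish 22: 17317 + 826 = 18143
fish 23: 18143 + 826 = 18969
fish 24: 18969 + 826 = 19795
fish 25: 19795 + 826 = 20621
fish 26: 20621 + 826 = 21447
fish 27: 21447 + 826 = 22273
fish 28: 22273 + 826 = 23099

797, 1623, 2449, 3275, 4101, 4927, 5753, 6579, 7405, 8231, 9057, 9883, 10709, 11535, 12361, 13187, 14013, 14839, 15665, 16491, 17317, 18143, 18969, 19795, 20621, 21447, 22273, 23099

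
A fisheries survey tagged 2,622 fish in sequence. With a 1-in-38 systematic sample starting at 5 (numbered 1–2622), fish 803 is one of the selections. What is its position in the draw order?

k = 38
position = (803 − 5)/38 + 1 = 798/38 + 1 = 21 + 1 = 22

22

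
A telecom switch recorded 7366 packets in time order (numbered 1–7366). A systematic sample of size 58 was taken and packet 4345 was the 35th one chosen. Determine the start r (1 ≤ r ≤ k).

k = 7366/58 = 127
r = 4345 − (35−1)×127 = 4345 − 4318 = 27

27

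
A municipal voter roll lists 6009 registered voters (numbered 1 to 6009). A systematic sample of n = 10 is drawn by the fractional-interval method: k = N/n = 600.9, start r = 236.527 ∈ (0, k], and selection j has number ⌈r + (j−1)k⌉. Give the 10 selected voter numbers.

j=1: r + 0k = 236.527 → ⌈·⌉ = 237
j=2: r + 1k = 837.427 → ⌈·⌉ = 838
j=3: r + 2k = 1438.327 → ⌈·⌉ = 1439
j=4: r + 3k = 2039.227 → ⌈·⌉ = 2040
j=5: r + 4k = 2640.127 → ⌈·⌉ = 2641
j=6: r + 5k = 3241.027 → ⌈·⌉ = 3242
j=7: r + 6k = 3841.927 → ⌈·⌉ = 3842
j=8: r + 7k = 4442.827 → ⌈·⌉ = 4443
j=9: r + 8k = 5043.727 → ⌈·⌉ = 5044
j=10: r + 9k = 5644.627 → ⌈·⌉ = 5645

237, 838, 1439, 2040, 2641, 3242, 3842, 4443, 5044, 5645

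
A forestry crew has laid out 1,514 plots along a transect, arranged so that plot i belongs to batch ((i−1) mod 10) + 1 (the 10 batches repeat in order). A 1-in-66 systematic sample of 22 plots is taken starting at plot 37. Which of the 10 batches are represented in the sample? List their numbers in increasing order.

Consecutive selections differ by k = 66, so their batch numbers differ by 66 mod 10 = 6.
gcd(66, 10) = 2, so the sample visits 10/2 = 5 distinct residues mod 10.
Start 37 is batch 7; the batches hit are 1, 3, 5, 7, 9.

1, 3, 5, 7, 9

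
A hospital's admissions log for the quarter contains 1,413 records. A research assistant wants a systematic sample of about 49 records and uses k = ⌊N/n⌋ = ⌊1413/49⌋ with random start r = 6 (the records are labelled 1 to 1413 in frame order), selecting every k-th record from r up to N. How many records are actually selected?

51

k = ⌊1413/49⌋ = 28
Achieved size = ⌊(1413 − 6)/28⌋ + 1 = ⌊1407/28⌋ + 1 = 50 + 1 = 51
(last selection: 6 + 50×28 = 1406 ≤ 1413; next would be 1434 > 1413)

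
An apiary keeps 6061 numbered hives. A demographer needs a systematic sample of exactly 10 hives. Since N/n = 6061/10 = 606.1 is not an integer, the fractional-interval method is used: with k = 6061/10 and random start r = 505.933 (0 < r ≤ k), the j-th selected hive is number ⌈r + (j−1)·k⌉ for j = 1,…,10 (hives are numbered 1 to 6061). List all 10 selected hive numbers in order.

506, 1113, 1719, 2325, 2931, 3537, 4143, 4749, 5355, 5961

j=1: r + 0k = 505.933 → ⌈·⌉ = 506
j=2: r + 1k = 1112.033 → ⌈·⌉ = 1113
j=3: r + 2k = 1718.133 → ⌈·⌉ = 1719
j=4: r + 3k = 2324.233 → ⌈·⌉ = 2325
j=5: r + 4k = 2930.333 → ⌈·⌉ = 2931
j=6: r + 5k = 3536.433 → ⌈·⌉ = 3537
j=7: r + 6k = 4142.533 → ⌈·⌉ = 4143
j=8: r + 7k = 4748.633 → ⌈·⌉ = 4749
j=9: r + 8k = 5354.733 → ⌈·⌉ = 5355
j=10: r + 9k = 5960.833 → ⌈·⌉ = 5961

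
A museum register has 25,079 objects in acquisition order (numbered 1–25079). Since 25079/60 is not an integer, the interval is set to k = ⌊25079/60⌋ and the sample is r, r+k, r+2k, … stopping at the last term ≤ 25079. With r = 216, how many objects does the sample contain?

60

k = ⌊25079/60⌋ = 417
Achieved size = ⌊(25079 − 216)/417⌋ + 1 = ⌊24863/417⌋ + 1 = 59 + 1 = 60
(last selection: 216 + 59×417 = 24819 ≤ 25079; next would be 25236 > 25079)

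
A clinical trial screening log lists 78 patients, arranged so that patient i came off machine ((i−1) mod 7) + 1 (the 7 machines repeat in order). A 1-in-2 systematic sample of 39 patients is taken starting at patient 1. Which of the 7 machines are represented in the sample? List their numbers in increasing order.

Consecutive selections differ by k = 2, so their machine numbers differ by 2 mod 7 = 2.
gcd(2, 7) = 1, so the sample visits 7/1 = 7 distinct residues mod 7.
Start 1 is machine 1; the machines hit are 1, 2, 3, 4, 5, 6, 7.

1, 2, 3, 4, 5, 6, 7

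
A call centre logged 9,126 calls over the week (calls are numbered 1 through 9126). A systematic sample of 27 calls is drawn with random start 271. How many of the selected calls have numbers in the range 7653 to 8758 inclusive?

k = 9126/27 = 338
First selection ≥ 7653: 271 + ⌈(7653−271)/338⌉·338 = 271 + 22×338 = 7707
Last selection ≤ 8758: 271 + ⌊(8758−271)/338⌋·338 = 271 + 25×338 = 8721
Count = 25 − 22 + 1 = 4

4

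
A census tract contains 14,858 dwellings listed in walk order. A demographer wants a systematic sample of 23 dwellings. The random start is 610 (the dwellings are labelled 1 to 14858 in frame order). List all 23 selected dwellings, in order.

k = N/n = 14858/23 = 646
dwelling 1: 610
dwelling 2: 610 + 646 = 1256
dwelling 3: 1256 + 646 = 1902
dwelling 4: 1902 + 646 = 2548
dwelling 5: 2548 + 646 = 3194
dwelling 6: 3194 + 646 = 3840
dwelling 7: 3840 + 646 = 4486
dwelling 8: 4486 + 646 = 5132
dwelling 9: 5132 + 646 = 5778
dwelling 10: 5778 + 646 = 6424
dwelling 11: 6424 + 646 = 7070
dwelling 12: 7070 + 646 = 7716
dwelling 13: 7716 + 646 = 8362
dwelling 14: 8362 + 646 = 9008
dwelling 15: 9008 + 646 = 9654
dwelling 16: 9654 + 646 = 10300
dwelling 17: 10300 + 646 = 10946
dwelling 18: 10946 + 646 = 11592
dwelling 19: 11592 + 646 = 12238
dwelling 20: 12238 + 646 = 12884
dwelling 21: 12884 + 646 = 13530
dwelling 22: 13530 + 646 = 14176
dwelling 23: 14176 + 646 = 14822

610, 1256, 1902, 2548, 3194, 3840, 4486, 5132, 5778, 6424, 7070, 7716, 8362, 9008, 9654, 10300, 10946, 11592, 12238, 12884, 13530, 14176, 14822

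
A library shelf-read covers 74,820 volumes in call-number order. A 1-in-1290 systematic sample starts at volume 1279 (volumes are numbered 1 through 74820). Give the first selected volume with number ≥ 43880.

k = 1290
Steps past start: ⌈(43880 − 1279)/1290⌉ = ⌈42601/1290⌉ = 34
Selected volume: 1279 + 34×1290 = 45139

45139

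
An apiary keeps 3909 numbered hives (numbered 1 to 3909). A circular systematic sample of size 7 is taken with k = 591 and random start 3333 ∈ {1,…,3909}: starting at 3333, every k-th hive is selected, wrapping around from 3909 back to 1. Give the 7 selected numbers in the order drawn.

Selection 1: 3333
Selection 2: 3333 + 591 = 3924 → 3924 − 3909 = 15
Selection 3: 15 + 591 = 606
Selection 4: 606 + 591 = 1197
Selection 5: 1197 + 591 = 1788
Selection 6: 1788 + 591 = 2379
Selection 7: 2379 + 591 = 2970

3333, 15, 606, 1197, 1788, 2379, 2970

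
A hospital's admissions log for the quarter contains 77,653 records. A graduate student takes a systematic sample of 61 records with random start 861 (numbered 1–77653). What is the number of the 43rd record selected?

54327

k = 77653/61 = 1273
43rd selection = r + (43−1)·k = 861 + 42×1273 = 861 + 53466 = 54327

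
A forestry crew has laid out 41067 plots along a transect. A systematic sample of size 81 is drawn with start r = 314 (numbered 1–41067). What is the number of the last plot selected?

40874

k = 41067/81 = 507
81st selection = r + (81−1)·k = 314 + 80×507 = 314 + 40560 = 40874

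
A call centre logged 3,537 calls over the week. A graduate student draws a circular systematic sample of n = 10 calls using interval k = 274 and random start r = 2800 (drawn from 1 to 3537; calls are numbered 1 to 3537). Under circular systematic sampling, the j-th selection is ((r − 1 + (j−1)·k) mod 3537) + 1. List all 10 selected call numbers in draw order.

2800, 3074, 3348, 85, 359, 633, 907, 1181, 1455, 1729

Selection 1: 2800
Selection 2: 2800 + 274 = 3074
Selection 3: 3074 + 274 = 3348
Selection 4: 3348 + 274 = 3622 → 3622 − 3537 = 85
Selection 5: 85 + 274 = 359
Selection 6: 359 + 274 = 633
Selection 7: 633 + 274 = 907
Selection 8: 907 + 274 = 1181
Selection 9: 1181 + 274 = 1455
Selection 10: 1455 + 274 = 1729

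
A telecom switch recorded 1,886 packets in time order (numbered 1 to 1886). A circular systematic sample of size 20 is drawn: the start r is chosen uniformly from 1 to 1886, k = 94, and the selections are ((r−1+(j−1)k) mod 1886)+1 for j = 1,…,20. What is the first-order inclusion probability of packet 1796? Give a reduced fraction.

For each position j, as r ranges over 1…1886 the j-th selection hits every packet exactly once, so packet 1796 is selected for exactly 20 of the 1886 starts.
Inclusion probability = 20/1886 = 10/943.

10/943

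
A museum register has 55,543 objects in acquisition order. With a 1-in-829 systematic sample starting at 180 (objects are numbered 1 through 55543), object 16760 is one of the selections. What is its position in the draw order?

k = 829
position = (16760 − 180)/829 + 1 = 16580/829 + 1 = 20 + 1 = 21

21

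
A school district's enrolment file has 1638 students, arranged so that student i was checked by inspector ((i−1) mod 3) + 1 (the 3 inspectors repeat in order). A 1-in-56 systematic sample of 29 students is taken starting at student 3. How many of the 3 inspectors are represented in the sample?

Consecutive selections differ by k = 56, so their inspector numbers differ by 56 mod 3 = 2.
gcd(56, 3) = 1, so the sample visits 3/1 = 3 distinct residues mod 3.
Start 3 is inspector 3; the inspectors hit are 1, 2, 3.

3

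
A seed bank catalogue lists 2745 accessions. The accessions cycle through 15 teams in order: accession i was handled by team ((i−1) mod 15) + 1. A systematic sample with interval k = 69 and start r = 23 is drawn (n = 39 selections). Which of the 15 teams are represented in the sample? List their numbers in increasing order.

Consecutive selections differ by k = 69, so their team numbers differ by 69 mod 15 = 9.
gcd(69, 15) = 3, so the sample visits 15/3 = 5 distinct residues mod 15.
Start 23 is team 8; the teams hit are 2, 5, 8, 11, 14.

2, 5, 8, 11, 14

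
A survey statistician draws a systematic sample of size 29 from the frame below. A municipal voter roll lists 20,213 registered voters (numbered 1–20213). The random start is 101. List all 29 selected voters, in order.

101, 798, 1495, 2192, 2889, 3586, 4283, 4980, 5677, 6374, 7071, 7768, 8465, 9162, 9859, 10556, 11253, 11950, 12647, 13344, 14041, 14738, 15435, 16132, 16829, 17526, 18223, 18920, 19617

k = N/n = 20213/29 = 697
voter 1: 101
voter 2: 101 + 697 = 798
voter 3: 798 + 697 = 1495
voter 4: 1495 + 697 = 2192
voter 5: 2192 + 697 = 2889
voter 6: 2889 + 697 = 3586
voter 7: 3586 + 697 = 4283
voter 8: 4283 + 697 = 4980
voter 9: 4980 + 697 = 5677
voter 10: 5677 + 697 = 6374
voter 11: 6374 + 697 = 7071
voter 12: 7071 + 697 = 7768
voter 13: 7768 + 697 = 8465
voter 14: 8465 + 697 = 9162
voter 15: 9162 + 697 = 9859
voter 16: 9859 + 697 = 10556
voter 17: 10556 + 697 = 11253
voter 18: 11253 + 697 = 11950
voter 19: 11950 + 697 = 12647
voter 20: 12647 + 697 = 13344
voter 21: 13344 + 697 = 14041
voter 22: 14041 + 697 = 14738
voter 23: 14738 + 697 = 15435
voter 24: 15435 + 697 = 16132
voter 25: 16132 + 697 = 16829
voter 26: 16829 + 697 = 17526
voter 27: 17526 + 697 = 18223
voter 28: 18223 + 697 = 18920
voter 29: 18920 + 697 = 19617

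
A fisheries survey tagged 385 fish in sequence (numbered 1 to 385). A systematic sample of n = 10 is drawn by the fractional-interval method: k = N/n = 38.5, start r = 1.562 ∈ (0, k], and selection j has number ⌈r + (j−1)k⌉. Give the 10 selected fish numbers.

2, 41, 79, 118, 156, 195, 233, 272, 310, 349

j=1: r + 0k = 1.562 → ⌈·⌉ = 2
j=2: r + 1k = 40.062 → ⌈·⌉ = 41
j=3: r + 2k = 78.562 → ⌈·⌉ = 79
j=4: r + 3k = 117.062 → ⌈·⌉ = 118
j=5: r + 4k = 155.562 → ⌈·⌉ = 156
j=6: r + 5k = 194.062 → ⌈·⌉ = 195
j=7: r + 6k = 232.562 → ⌈·⌉ = 233
j=8: r + 7k = 271.062 → ⌈·⌉ = 272
j=9: r + 8k = 309.562 → ⌈·⌉ = 310
j=10: r + 9k = 348.062 → ⌈·⌉ = 349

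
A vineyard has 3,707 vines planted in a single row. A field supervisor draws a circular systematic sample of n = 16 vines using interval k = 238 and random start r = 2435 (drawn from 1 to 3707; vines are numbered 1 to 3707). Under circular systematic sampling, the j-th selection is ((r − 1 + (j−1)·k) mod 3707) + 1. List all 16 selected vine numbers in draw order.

2435, 2673, 2911, 3149, 3387, 3625, 156, 394, 632, 870, 1108, 1346, 1584, 1822, 2060, 2298

Selection 1: 2435
Selection 2: 2435 + 238 = 2673
Selection 3: 2673 + 238 = 2911
Selection 4: 2911 + 238 = 3149
Selection 5: 3149 + 238 = 3387
Selection 6: 3387 + 238 = 3625
Selection 7: 3625 + 238 = 3863 → 3863 − 3707 = 156
Selection 8: 156 + 238 = 394
Selection 9: 394 + 238 = 632
Selection 10: 632 + 238 = 870
Selection 11: 870 + 238 = 1108
Selection 12: 1108 + 238 = 1346
Selection 13: 1346 + 238 = 1584
Selection 14: 1584 + 238 = 1822
Selection 15: 1822 + 238 = 2060
Selection 16: 2060 + 238 = 2298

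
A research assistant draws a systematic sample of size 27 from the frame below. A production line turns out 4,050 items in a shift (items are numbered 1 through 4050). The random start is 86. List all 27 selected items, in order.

86, 236, 386, 536, 686, 836, 986, 1136, 1286, 1436, 1586, 1736, 1886, 2036, 2186, 2336, 2486, 2636, 2786, 2936, 3086, 3236, 3386, 3536, 3686, 3836, 3986

k = N/n = 4050/27 = 150
item 1: 86
item 2: 86 + 150 = 236
item 3: 236 + 150 = 386
item 4: 386 + 150 = 536
item 5: 536 + 150 = 686
item 6: 686 + 150 = 836
item 7: 836 + 150 = 986
item 8: 986 + 150 = 1136
item 9: 1136 + 150 = 1286
item 10: 1286 + 150 = 1436
item 11: 1436 + 150 = 1586
item 12: 1586 + 150 = 1736
item 13: 1736 + 150 = 1886
item 14: 1886 + 150 = 2036
item 15: 2036 + 150 = 2186
item 16: 2186 + 150 = 2336
item 17: 2336 + 150 = 2486
item 18: 2486 + 150 = 2636
item 19: 2636 + 150 = 2786
item 20: 2786 + 150 = 2936
item 21: 2936 + 150 = 3086
item 22: 3086 + 150 = 3236
item 23: 3236 + 150 = 3386
item 24: 3386 + 150 = 3536
item 25: 3536 + 150 = 3686
item 26: 3686 + 150 = 3836
item 27: 3836 + 150 = 3986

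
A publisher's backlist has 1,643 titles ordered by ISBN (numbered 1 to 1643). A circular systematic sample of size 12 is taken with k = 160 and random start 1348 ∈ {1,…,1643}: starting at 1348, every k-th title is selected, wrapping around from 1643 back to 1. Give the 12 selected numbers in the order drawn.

Selection 1: 1348
Selection 2: 1348 + 160 = 1508
Selection 3: 1508 + 160 = 1668 → 1668 − 1643 = 25
Selection 4: 25 + 160 = 185
Selection 5: 185 + 160 = 345
Selection 6: 345 + 160 = 505
Selection 7: 505 + 160 = 665
Selection 8: 665 + 160 = 825
Selection 9: 825 + 160 = 985
Selection 10: 985 + 160 = 1145
Selection 11: 1145 + 160 = 1305
Selection 12: 1305 + 160 = 1465

1348, 1508, 25, 185, 345, 505, 665, 825, 985, 1145, 1305, 1465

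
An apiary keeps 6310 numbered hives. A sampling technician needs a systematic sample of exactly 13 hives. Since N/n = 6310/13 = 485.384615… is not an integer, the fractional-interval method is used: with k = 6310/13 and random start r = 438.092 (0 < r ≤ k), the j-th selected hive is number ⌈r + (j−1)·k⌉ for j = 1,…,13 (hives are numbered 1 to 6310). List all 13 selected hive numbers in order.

439, 924, 1409, 1895, 2380, 2866, 3351, 3836, 4322, 4807, 5292, 5778, 6263

j=1: r + 0k = 438.092 → ⌈·⌉ = 439
j=2: r + 1k = 923.476615… → ⌈·⌉ = 924
j=3: r + 2k = 1408.861230… → ⌈·⌉ = 1409
j=4: r + 3k = 1894.245846… → ⌈·⌉ = 1895
j=5: r + 4k = 2379.630461… → ⌈·⌉ = 2380
j=6: r + 5k = 2865.015076… → ⌈·⌉ = 2866
j=7: r + 6k = 3350.399692… → ⌈·⌉ = 3351
j=8: r + 7k = 3835.784307… → ⌈·⌉ = 3836
j=9: r + 8k = 4321.168923… → ⌈·⌉ = 4322
j=10: r + 9k = 4806.553538… → ⌈·⌉ = 4807
j=11: r + 10k = 5291.938153… → ⌈·⌉ = 5292
j=12: r + 11k = 5777.322769… → ⌈·⌉ = 5778
j=13: r + 12k = 6262.707384… → ⌈·⌉ = 6263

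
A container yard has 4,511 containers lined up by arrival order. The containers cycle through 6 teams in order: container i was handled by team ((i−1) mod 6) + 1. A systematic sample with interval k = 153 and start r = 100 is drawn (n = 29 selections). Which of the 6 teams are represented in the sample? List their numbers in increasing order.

1, 4

Consecutive selections differ by k = 153, so their team numbers differ by 153 mod 6 = 3.
gcd(153, 6) = 3, so the sample visits 6/3 = 2 distinct residues mod 6.
Start 100 is team 4; the teams hit are 1, 4.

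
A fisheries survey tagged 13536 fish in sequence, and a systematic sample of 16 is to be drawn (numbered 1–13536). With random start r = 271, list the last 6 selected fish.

k = N/n = 13536/16 = 846
11th selection = 271 + 10×846 = 8731
12th: 8731 + 846 = 9577
13th: 9577 + 846 = 10423
14th: 10423 + 846 = 11269
15th: 11269 + 846 = 12115
16th: 12115 + 846 = 12961

8731, 9577, 10423, 11269, 12115, 12961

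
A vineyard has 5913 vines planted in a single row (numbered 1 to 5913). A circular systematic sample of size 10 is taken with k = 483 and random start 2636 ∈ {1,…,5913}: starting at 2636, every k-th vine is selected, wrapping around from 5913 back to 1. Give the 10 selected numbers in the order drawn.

Selection 1: 2636
Selection 2: 2636 + 483 = 3119
Selection 3: 3119 + 483 = 3602
Selection 4: 3602 + 483 = 4085
Selection 5: 4085 + 483 = 4568
Selection 6: 4568 + 483 = 5051
Selection 7: 5051 + 483 = 5534
Selection 8: 5534 + 483 = 6017 → 6017 − 5913 = 104
Selection 9: 104 + 483 = 587
Selection 10: 587 + 483 = 1070

2636, 3119, 3602, 4085, 4568, 5051, 5534, 104, 587, 1070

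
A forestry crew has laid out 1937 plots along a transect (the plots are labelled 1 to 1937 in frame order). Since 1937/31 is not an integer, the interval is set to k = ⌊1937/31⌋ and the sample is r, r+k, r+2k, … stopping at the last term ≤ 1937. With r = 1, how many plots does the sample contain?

k = ⌊1937/31⌋ = 62
Achieved size = ⌊(1937 − 1)/62⌋ + 1 = ⌊1936/62⌋ + 1 = 31 + 1 = 32
(last selection: 1 + 31×62 = 1923 ≤ 1937; next would be 1985 > 1937)

32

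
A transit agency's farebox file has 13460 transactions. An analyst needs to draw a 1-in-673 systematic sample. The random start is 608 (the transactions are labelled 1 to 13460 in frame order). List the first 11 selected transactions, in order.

608, 1281, 1954, 2627, 3300, 3973, 4646, 5319, 5992, 6665, 7338

transaction 1: 608
transaction 2: 608 + 673 = 1281
transaction 3: 1281 + 673 = 1954
transaction 4: 1954 + 673 = 2627
transaction 5: 2627 + 673 = 3300
transaction 6: 3300 + 673 = 3973
transaction 7: 3973 + 673 = 4646
transaction 8: 4646 + 673 = 5319
transaction 9: 5319 + 673 = 5992
transaction 10: 5992 + 673 = 6665
transaction 11: 6665 + 673 = 7338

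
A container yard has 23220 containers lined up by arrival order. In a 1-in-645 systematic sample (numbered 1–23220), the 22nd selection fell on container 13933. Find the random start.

k = 645
r = 13933 − (22−1)×645 = 13933 − 13545 = 388

388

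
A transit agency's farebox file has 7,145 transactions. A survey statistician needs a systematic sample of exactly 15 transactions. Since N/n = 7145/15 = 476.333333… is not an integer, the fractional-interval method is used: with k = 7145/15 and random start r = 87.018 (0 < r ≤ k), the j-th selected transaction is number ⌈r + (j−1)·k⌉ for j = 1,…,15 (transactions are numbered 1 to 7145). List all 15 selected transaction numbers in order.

j=1: r + 0k = 87.018 → ⌈·⌉ = 88
j=2: r + 1k = 563.351333… → ⌈·⌉ = 564
j=3: r + 2k = 1039.684666… → ⌈·⌉ = 1040
j=4: r + 3k = 1516.018 → ⌈·⌉ = 1517
j=5: r + 4k = 1992.351333… → ⌈·⌉ = 1993
j=6: r + 5k = 2468.684666… → ⌈·⌉ = 2469
j=7: r + 6k = 2945.018 → ⌈·⌉ = 2946
j=8: r + 7k = 3421.351333… → ⌈·⌉ = 3422
j=9: r + 8k = 3897.684666… → ⌈·⌉ = 3898
j=10: r + 9k = 4374.018 → ⌈·⌉ = 4375
j=11: r + 10k = 4850.351333… → ⌈·⌉ = 4851
j=12: r + 11k = 5326.684666… → ⌈·⌉ = 5327
j=13: r + 12k = 5803.018 → ⌈·⌉ = 5804
j=14: r + 13k = 6279.351333… → ⌈·⌉ = 6280
j=15: r + 14k = 6755.684666… → ⌈·⌉ = 6756

88, 564, 1040, 1517, 1993, 2469, 2946, 3422, 3898, 4375, 4851, 5327, 5804, 6280, 6756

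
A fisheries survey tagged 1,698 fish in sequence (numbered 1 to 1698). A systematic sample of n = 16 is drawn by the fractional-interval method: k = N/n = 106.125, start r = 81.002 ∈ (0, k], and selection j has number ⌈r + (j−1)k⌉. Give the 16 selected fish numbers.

82, 188, 294, 400, 506, 612, 718, 824, 931, 1037, 1143, 1249, 1355, 1461, 1567, 1673

j=1: r + 0k = 81.002 → ⌈·⌉ = 82
j=2: r + 1k = 187.127 → ⌈·⌉ = 188
j=3: r + 2k = 293.252 → ⌈·⌉ = 294
j=4: r + 3k = 399.377 → ⌈·⌉ = 400
j=5: r + 4k = 505.502 → ⌈·⌉ = 506
j=6: r + 5k = 611.627 → ⌈·⌉ = 612
j=7: r + 6k = 717.752 → ⌈·⌉ = 718
j=8: r + 7k = 823.877 → ⌈·⌉ = 824
j=9: r + 8k = 930.002 → ⌈·⌉ = 931
j=10: r + 9k = 1036.127 → ⌈·⌉ = 1037
j=11: r + 10k = 1142.252 → ⌈·⌉ = 1143
j=12: r + 11k = 1248.377 → ⌈·⌉ = 1249
j=13: r + 12k = 1354.502 → ⌈·⌉ = 1355
j=14: r + 13k = 1460.627 → ⌈·⌉ = 1461
j=15: r + 14k = 1566.752 → ⌈·⌉ = 1567
j=16: r + 15k = 1672.877 → ⌈·⌉ = 1673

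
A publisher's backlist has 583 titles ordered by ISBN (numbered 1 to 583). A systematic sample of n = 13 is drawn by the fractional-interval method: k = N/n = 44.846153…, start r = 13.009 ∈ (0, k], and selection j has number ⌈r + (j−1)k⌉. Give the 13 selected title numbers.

j=1: r + 0k = 13.009 → ⌈·⌉ = 14
j=2: r + 1k = 57.855153… → ⌈·⌉ = 58
j=3: r + 2k = 102.701307… → ⌈·⌉ = 103
j=4: r + 3k = 147.547461… → ⌈·⌉ = 148
j=5: r + 4k = 192.393615… → ⌈·⌉ = 193
j=6: r + 5k = 237.239769… → ⌈·⌉ = 238
j=7: r + 6k = 282.085923… → ⌈·⌉ = 283
j=8: r + 7k = 326.932076… → ⌈·⌉ = 327
j=9: r + 8k = 371.778230… → ⌈·⌉ = 372
j=10: r + 9k = 416.624384… → ⌈·⌉ = 417
j=11: r + 10k = 461.470538… → ⌈·⌉ = 462
j=12: r + 11k = 506.316692… → ⌈·⌉ = 507
j=13: r + 12k = 551.162846… → ⌈·⌉ = 552

14, 58, 103, 148, 193, 238, 283, 327, 372, 417, 462, 507, 552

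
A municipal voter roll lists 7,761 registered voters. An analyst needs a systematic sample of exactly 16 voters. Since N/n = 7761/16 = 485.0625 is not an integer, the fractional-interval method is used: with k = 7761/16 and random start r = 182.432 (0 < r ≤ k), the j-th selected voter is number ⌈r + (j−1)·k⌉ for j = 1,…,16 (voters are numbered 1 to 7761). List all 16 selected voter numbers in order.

183, 668, 1153, 1638, 2123, 2608, 3093, 3578, 4063, 4548, 5034, 5519, 6004, 6489, 6974, 7459

j=1: r + 0k = 182.432 → ⌈·⌉ = 183
j=2: r + 1k = 667.4945 → ⌈·⌉ = 668
j=3: r + 2k = 1152.557 → ⌈·⌉ = 1153
j=4: r + 3k = 1637.6195 → ⌈·⌉ = 1638
j=5: r + 4k = 2122.682 → ⌈·⌉ = 2123
j=6: r + 5k = 2607.7445 → ⌈·⌉ = 2608
j=7: r + 6k = 3092.807 → ⌈·⌉ = 3093
j=8: r + 7k = 3577.8695 → ⌈·⌉ = 3578
j=9: r + 8k = 4062.932 → ⌈·⌉ = 4063
j=10: r + 9k = 4547.9945 → ⌈·⌉ = 4548
j=11: r + 10k = 5033.057 → ⌈·⌉ = 5034
j=12: r + 11k = 5518.1195 → ⌈·⌉ = 5519
j=13: r + 12k = 6003.182 → ⌈·⌉ = 6004
j=14: r + 13k = 6488.2445 → ⌈·⌉ = 6489
j=15: r + 14k = 6973.307 → ⌈·⌉ = 6974
j=16: r + 15k = 7458.3695 → ⌈·⌉ = 7459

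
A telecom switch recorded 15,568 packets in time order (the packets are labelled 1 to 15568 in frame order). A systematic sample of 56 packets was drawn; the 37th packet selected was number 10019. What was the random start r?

k = 15568/56 = 278
r = 10019 − (37−1)×278 = 10019 − 10008 = 11

11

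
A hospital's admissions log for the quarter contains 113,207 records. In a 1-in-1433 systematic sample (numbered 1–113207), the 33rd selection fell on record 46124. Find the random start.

268

k = 1433
r = 46124 − (33−1)×1433 = 46124 − 45856 = 268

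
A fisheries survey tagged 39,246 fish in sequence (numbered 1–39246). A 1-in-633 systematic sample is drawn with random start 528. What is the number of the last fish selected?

k = 633
62nd selection = r + (62−1)·k = 528 + 61×633 = 528 + 38613 = 39141

39141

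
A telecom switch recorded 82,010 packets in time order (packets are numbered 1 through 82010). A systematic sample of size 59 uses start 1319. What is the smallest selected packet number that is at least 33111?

33289

k = 82010/59 = 1390
Steps past start: ⌈(33111 − 1319)/1390⌉ = ⌈31792/1390⌉ = 23
Selected packet: 1319 + 23×1390 = 33289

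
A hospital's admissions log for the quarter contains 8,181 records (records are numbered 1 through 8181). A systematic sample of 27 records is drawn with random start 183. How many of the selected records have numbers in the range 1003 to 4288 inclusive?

k = 8181/27 = 303
First selection ≥ 1003: 183 + ⌈(1003−183)/303⌉·303 = 183 + 3×303 = 1092
Last selection ≤ 4288: 183 + ⌊(4288−183)/303⌋·303 = 183 + 13×303 = 4122
Count = 13 − 3 + 1 = 11

11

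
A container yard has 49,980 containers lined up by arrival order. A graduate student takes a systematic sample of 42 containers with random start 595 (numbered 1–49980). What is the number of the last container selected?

k = 49980/42 = 1190
42nd selection = r + (42−1)·k = 595 + 41×1190 = 595 + 48790 = 49385

49385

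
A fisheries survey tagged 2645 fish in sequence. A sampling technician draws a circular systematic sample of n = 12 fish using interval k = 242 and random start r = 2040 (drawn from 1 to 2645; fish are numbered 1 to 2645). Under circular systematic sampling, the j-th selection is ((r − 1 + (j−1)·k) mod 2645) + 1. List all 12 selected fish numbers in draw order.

2040, 2282, 2524, 121, 363, 605, 847, 1089, 1331, 1573, 1815, 2057

Selection 1: 2040
Selection 2: 2040 + 242 = 2282
Selection 3: 2282 + 242 = 2524
Selection 4: 2524 + 242 = 2766 → 2766 − 2645 = 121
Selection 5: 121 + 242 = 363
Selection 6: 363 + 242 = 605
Selection 7: 605 + 242 = 847
Selection 8: 847 + 242 = 1089
Selection 9: 1089 + 242 = 1331
Selection 10: 1331 + 242 = 1573
Selection 11: 1573 + 242 = 1815
Selection 12: 1815 + 242 = 2057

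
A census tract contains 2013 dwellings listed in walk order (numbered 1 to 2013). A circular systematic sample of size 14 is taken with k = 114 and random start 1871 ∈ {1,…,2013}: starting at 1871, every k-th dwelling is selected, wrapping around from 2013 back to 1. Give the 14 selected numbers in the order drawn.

Selection 1: 1871
Selection 2: 1871 + 114 = 1985
Selection 3: 1985 + 114 = 2099 → 2099 − 2013 = 86
Selection 4: 86 + 114 = 200
Selection 5: 200 + 114 = 314
Selection 6: 314 + 114 = 428
Selection 7: 428 + 114 = 542
Selection 8: 542 + 114 = 656
Selection 9: 656 + 114 = 770
Selection 10: 770 + 114 = 884
Selection 11: 884 + 114 = 998
Selection 12: 998 + 114 = 1112
Selection 13: 1112 + 114 = 1226
Selection 14: 1226 + 114 = 1340

1871, 1985, 86, 200, 314, 428, 542, 656, 770, 884, 998, 1112, 1226, 1340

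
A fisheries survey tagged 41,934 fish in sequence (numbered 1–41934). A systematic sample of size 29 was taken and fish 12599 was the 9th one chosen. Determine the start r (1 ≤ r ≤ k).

1031

k = 41934/29 = 1446
r = 12599 − (9−1)×1446 = 12599 − 11568 = 1031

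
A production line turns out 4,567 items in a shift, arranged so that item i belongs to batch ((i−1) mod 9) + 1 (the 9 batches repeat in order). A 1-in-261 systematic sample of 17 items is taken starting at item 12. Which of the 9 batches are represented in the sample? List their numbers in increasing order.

3

Consecutive selections differ by k = 261, so their batch numbers differ by 261 mod 9 = 0.
gcd(261, 9) = 9, so the sample visits 9/9 = 1 distinct residues mod 9.
Start 12 is batch 3; the batches hit are 3.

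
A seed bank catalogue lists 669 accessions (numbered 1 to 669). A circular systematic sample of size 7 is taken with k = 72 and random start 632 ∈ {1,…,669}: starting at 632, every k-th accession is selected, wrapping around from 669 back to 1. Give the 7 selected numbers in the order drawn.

632, 35, 107, 179, 251, 323, 395

Selection 1: 632
Selection 2: 632 + 72 = 704 → 704 − 669 = 35
Selection 3: 35 + 72 = 107
Selection 4: 107 + 72 = 179
Selection 5: 179 + 72 = 251
Selection 6: 251 + 72 = 323
Selection 7: 323 + 72 = 395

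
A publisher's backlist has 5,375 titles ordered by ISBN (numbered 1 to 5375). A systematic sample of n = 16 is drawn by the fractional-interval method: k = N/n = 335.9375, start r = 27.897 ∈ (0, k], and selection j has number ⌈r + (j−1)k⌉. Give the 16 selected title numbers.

28, 364, 700, 1036, 1372, 1708, 2044, 2380, 2716, 3052, 3388, 3724, 4060, 4396, 4732, 5067

j=1: r + 0k = 27.897 → ⌈·⌉ = 28
j=2: r + 1k = 363.8345 → ⌈·⌉ = 364
j=3: r + 2k = 699.772 → ⌈·⌉ = 700
j=4: r + 3k = 1035.7095 → ⌈·⌉ = 1036
j=5: r + 4k = 1371.647 → ⌈·⌉ = 1372
j=6: r + 5k = 1707.5845 → ⌈·⌉ = 1708
j=7: r + 6k = 2043.522 → ⌈·⌉ = 2044
j=8: r + 7k = 2379.4595 → ⌈·⌉ = 2380
j=9: r + 8k = 2715.397 → ⌈·⌉ = 2716
j=10: r + 9k = 3051.3345 → ⌈·⌉ = 3052
j=11: r + 10k = 3387.272 → ⌈·⌉ = 3388
j=12: r + 11k = 3723.2095 → ⌈·⌉ = 3724
j=13: r + 12k = 4059.147 → ⌈·⌉ = 4060
j=14: r + 13k = 4395.0845 → ⌈·⌉ = 4396
j=15: r + 14k = 4731.022 → ⌈·⌉ = 4732
j=16: r + 15k = 5066.9595 → ⌈·⌉ = 5067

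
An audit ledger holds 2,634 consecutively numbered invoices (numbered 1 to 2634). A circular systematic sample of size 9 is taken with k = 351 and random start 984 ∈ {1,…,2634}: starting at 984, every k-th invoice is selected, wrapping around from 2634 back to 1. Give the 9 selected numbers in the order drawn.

984, 1335, 1686, 2037, 2388, 105, 456, 807, 1158

Selection 1: 984
Selection 2: 984 + 351 = 1335
Selection 3: 1335 + 351 = 1686
Selection 4: 1686 + 351 = 2037
Selection 5: 2037 + 351 = 2388
Selection 6: 2388 + 351 = 2739 → 2739 − 2634 = 105
Selection 7: 105 + 351 = 456
Selection 8: 456 + 351 = 807
Selection 9: 807 + 351 = 1158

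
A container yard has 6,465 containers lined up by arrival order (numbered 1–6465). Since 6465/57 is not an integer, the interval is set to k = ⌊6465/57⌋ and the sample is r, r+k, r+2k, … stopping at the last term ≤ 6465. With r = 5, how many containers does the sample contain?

k = ⌊6465/57⌋ = 113
Achieved size = ⌊(6465 − 5)/113⌋ + 1 = ⌊6460/113⌋ + 1 = 57 + 1 = 58
(last selection: 5 + 57×113 = 6446 ≤ 6465; next would be 6559 > 6465)

58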